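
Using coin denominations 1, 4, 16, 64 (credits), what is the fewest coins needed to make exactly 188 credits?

188 = 2×64 + 3×16 + 3×4
Total coins = 2 + 3 + 3 = 8

8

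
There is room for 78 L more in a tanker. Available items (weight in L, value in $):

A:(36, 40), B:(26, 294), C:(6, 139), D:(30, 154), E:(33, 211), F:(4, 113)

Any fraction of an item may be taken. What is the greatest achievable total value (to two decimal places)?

803.20

Greedy by value/weight ratio, highest first.
Order: F (113/4=28.25) > C (139/6=23.17) > B (294/26=11.31) > E (211/33=6.39) > D (154/30=5.13) > A (40/36=1.11)
Fill: take F (4 @ 113) → take C (6 @ 139) → take B (26 @ 294) → take E (33 @ 211) → take 9/30 of D → 46.20; 78/78 used.
Total value = 803.20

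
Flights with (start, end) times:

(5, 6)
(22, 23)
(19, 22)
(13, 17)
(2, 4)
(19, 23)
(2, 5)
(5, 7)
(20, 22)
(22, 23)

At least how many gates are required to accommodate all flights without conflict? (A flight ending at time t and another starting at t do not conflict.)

3

Count concurrent intervals with a sweep; the peak is the room count.
Events (time:±→running): 2:+→1 2:+→2 4:-→1 5:-→0 5:+→1 5:+→2 6:-→1 7:-→0 13:+→1 17:-→0 19:+→1 19:+→2 20:+→3 … peak 3.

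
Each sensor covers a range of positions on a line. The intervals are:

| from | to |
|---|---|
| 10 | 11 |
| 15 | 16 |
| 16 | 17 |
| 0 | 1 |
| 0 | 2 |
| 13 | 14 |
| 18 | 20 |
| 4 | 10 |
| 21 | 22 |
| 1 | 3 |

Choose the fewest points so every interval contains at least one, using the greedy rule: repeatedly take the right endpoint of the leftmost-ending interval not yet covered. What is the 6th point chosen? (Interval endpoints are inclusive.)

Process intervals by earliest right end; each time one isn't hit yet, stab at its right endpoint.
By right end: [0,1]  [0,2]  [1,3]  [4,10]  [10,11]  [13,14]  [15,16]  [16,17]  [18,20]  [21,22]
[0,1] uncovered → point at 1; [4,10] uncovered → point at 10; [13,14] uncovered → point at 14; [15,16] uncovered → point at 16; [18,20] uncovered → point at 20; [21,22] uncovered → point at 22.
Points: 1, 10, 14, 16, 20, 22 (6 total).

22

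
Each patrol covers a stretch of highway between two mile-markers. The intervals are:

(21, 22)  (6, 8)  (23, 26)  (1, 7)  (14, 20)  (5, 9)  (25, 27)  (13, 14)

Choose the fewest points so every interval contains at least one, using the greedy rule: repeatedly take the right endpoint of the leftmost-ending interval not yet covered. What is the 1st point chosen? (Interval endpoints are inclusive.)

7

Sort by right endpoint; whenever an interval is uncovered, place a point at its right end.
By right end: [1,7]  [6,8]  [5,9]  [13,14]  [14,20]  [21,22]  [23,26]  [25,27]
[1,7] uncovered → point at 7; [13,14] uncovered → point at 14; [21,22] uncovered → point at 22; [23,26] uncovered → point at 26.
Points: 7, 14, 22, 26 (4 total).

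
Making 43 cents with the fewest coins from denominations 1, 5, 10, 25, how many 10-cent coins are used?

43 = 1×25 + 1×10 + 1×5 + 3×1
Count of 10: 1

1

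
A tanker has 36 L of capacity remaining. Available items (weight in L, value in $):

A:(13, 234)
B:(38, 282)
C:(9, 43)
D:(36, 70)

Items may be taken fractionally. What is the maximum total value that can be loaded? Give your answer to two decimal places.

404.68

Order: A (234/13=18.00) > B (282/38=7.42) > C (43/9=4.78) > D (70/36=1.94)
Fill: take A (13 @ 234) → take 23/38 of B → 170.68; 36/36 used.
Total value = 404.68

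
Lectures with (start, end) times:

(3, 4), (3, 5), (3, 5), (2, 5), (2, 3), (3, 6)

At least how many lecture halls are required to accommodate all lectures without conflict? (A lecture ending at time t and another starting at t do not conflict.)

5

Count concurrent intervals with a sweep; the peak is the room count.
starts: [2, 2, 3, 3, 3, 3]
ends:   [3, 4, 5, 5, 5, 6]
s2→1 s2→2 e3→1 s3→2 s3→3 s3→4 s3→5  — peak 5.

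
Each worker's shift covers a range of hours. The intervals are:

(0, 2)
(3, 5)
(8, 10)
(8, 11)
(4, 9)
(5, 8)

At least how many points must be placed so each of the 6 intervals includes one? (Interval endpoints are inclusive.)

Sorted: [0,2] [3,5] [5,8] [4,9] [8,10] [8,11]
{[0,2]} hit by 2; {[3,5],[5,8],[4,9]} hit by 5; {[8,10],[8,11]} hit by 10.
Points: 2, 5, 10 (3 total).

3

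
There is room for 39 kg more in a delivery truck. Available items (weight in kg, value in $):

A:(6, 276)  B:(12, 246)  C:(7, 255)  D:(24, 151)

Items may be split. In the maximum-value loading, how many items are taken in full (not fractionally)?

Sort by value per unit weight and fill in that order.
Order: A (276/6=46.00) > C (255/7=36.43) > B (246/12=20.50) > D (151/24=6.29)
Fill: take A (6 @ 276) → take C (7 @ 255) → take B (12 @ 246) → take 14/24 of D → 88.08; 39/39 used.
3 item(s) taken whole; one partial (take 14/24 of D).

3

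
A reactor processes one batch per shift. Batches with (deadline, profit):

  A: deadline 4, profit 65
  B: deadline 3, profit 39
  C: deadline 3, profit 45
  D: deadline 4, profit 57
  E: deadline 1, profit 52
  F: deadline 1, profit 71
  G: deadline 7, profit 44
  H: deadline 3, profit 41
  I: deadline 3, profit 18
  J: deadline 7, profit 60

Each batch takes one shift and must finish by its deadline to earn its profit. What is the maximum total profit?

Sort by profit descending; place each in the latest free slot ≤ its deadline.
By profit: F(d1,71), A(d4,65), J(d7,60), D(d4,57), E(d1,52), C(d3,45), G(d7,44), H(d3,41), B(d3,39), I(d3,18)
F→slot 1; A→slot 4; J→slot 7; D→slot 3; E skipped; C→slot 2; G→slot 6; H skipped; B skipped; I skipped.
Profit = 71 + 45 + 57 + 65 + 44 + 60 = 342

342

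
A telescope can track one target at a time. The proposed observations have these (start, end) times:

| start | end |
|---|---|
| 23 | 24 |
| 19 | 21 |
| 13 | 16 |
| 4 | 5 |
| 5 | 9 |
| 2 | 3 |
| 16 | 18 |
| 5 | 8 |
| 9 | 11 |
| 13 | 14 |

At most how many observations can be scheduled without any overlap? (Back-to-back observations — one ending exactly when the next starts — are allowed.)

8

Sort by end time and greedily take each interval whose start is ≥ the last chosen end.
By end time: (2,3), (4,5), (5,8), (5,9), (9,11), (13,14), (13,16), (16,18), (19,21), (23,24).
Pick (2,3); next start ≥ 3 → (4,5); next start ≥ 5 → (5,8); next start ≥ 8 → (9,11); next start ≥ 11 → (13,14); next start ≥ 14 → (16,18); next start ≥ 18 → (19,21); next start ≥ 21 → (23,24).
Selected 8 observations.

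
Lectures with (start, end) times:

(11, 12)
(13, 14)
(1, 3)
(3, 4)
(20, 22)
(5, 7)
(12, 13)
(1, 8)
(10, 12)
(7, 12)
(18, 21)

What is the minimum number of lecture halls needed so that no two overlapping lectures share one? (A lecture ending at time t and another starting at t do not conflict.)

Events (time:±→running): 1:+→1 1:+→2 3:-→1 3:+→2 4:-→1 5:+→2 7:-→1 7:+→2 8:-→1 10:+→2 11:+→3 … peak 3.

3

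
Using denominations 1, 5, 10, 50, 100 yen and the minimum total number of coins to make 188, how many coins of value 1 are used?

3

188 − 1×100→88 − 1×50→38 − 3×10→8 − 1×5→3 − 3×1→0
Count of 1: 3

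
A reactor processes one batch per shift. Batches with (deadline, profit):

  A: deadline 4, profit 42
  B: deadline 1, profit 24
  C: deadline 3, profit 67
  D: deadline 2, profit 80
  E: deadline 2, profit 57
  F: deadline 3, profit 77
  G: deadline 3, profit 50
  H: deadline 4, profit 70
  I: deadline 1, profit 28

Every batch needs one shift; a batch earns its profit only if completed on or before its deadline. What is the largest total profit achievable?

Take jobs in profit order; each goes to the latest open slot no later than its deadline.
By profit: D(d2,80), F(d3,77), H(d4,70), C(d3,67), E(d2,57), G(d3,50), A(d4,42), I(d1,28), B(d1,24)
D→slot 2; F→slot 3; H→slot 4; C→slot 1; E skipped; G skipped; A skipped; I skipped; B skipped.
Profit = 67 + 80 + 77 + 70 = 294

294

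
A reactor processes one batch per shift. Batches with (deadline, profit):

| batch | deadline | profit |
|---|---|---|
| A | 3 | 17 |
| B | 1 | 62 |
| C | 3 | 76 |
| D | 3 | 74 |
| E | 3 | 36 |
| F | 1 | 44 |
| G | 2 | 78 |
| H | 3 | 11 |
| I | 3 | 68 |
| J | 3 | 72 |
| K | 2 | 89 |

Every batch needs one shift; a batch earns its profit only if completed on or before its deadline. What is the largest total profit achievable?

243

Sort by profit descending; place each in the latest free slot ≤ its deadline.
By profit: K(d2,89), G(d2,78), C(d3,76), D(d3,74), J(d3,72), I(d3,68), B(d1,62), F(d1,44), E(d3,36), A(d3,17), H(d3,11)
K→slot 2; G→slot 1; C→slot 3; D skipped; J skipped; I skipped; B skipped; F skipped; E skipped; A skipped; H skipped.
Profit = 78 + 89 + 76 = 243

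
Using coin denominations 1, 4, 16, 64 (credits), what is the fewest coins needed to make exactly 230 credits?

8

Use the largest denomination that fits, subtract, and repeat.
230 = 3×64 + 2×16 + 1×4 + 2×1
Total coins = 3 + 2 + 1 + 2 = 8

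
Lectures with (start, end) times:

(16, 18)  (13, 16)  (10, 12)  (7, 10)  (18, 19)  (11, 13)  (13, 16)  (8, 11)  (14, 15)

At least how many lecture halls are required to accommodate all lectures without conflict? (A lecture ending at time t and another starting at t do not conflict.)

Events (time:±→running): 7:+→1 8:+→2 10:-→1 10:+→2 11:-→1 11:+→2 12:-→1 13:-→0 13:+→1 13:+→2 14:+→3 … peak 3.

3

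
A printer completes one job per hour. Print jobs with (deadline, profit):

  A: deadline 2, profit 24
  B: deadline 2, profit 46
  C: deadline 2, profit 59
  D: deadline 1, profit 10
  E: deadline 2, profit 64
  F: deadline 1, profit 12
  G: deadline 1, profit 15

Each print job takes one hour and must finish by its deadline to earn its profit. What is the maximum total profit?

Take jobs in profit order; each goes to the latest open slot no later than its deadline.
Profit order: E=64 C=59 B=46 A=24 G=15 F=12 D=10
Assign: E→slot 2, C→slot 1, B skipped, A skipped, G skipped, F skipped, D skipped.
Slots: [1:C] [2:E]
Profit = 59 + 64 = 123

123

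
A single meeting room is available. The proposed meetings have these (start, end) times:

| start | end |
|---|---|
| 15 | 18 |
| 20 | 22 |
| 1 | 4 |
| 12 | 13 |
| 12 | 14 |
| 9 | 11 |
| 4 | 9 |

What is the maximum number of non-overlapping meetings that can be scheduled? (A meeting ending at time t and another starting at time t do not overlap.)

Sorted by end: (1,4)  (4,9)  (9,11)  (12,13)  (12,14)  (15,18)  (20,22)
take (1,4); take (4,9); take (9,11); take (12,13); skip (12,14); take (15,18); take (20,22).
Selected 6 meetings.

6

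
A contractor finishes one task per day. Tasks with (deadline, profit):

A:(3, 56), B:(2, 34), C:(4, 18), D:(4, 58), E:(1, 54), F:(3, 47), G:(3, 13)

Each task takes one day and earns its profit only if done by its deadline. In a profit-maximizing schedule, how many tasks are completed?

Take jobs in profit order; each goes to the latest open slot no later than its deadline.
Profit order: D=58 A=56 E=54 F=47 B=34 C=18 G=13
Assign: D→slot 4, A→slot 3, E→slot 1, F→slot 2, B skipped, C skipped, G skipped.
Slots: [1:E] [2:F] [3:A] [4:D]
4 of 7 scheduled.

4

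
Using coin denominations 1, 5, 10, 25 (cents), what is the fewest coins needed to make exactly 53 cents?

5

Greedy: take as many of the largest coin as possible, then repeat with the remainder.
53 − 2×25→3 − 3×1→0
Total coins = 2 + 3 = 5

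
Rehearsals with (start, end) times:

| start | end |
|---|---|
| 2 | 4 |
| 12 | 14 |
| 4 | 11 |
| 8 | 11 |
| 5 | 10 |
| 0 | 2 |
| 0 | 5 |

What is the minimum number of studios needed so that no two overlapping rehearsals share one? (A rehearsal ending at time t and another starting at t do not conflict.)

3

Events (time:±→running): 0:+→1 0:+→2 2:-→1 2:+→2 4:-→1 4:+→2 5:-→1 5:+→2 8:+→3 … peak 3.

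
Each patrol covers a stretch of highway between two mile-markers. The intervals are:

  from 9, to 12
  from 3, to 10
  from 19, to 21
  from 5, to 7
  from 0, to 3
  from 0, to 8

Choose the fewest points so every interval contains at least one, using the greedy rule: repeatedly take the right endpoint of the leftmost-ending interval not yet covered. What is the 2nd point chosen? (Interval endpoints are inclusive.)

Sorted: [0,3] [5,7] [0,8] [3,10] [9,12] [19,21]
{[0,3]} hit by 3; {[5,7],[0,8],[3,10]} hit by 7; {[9,12]} hit by 12; {[19,21]} hit by 21.
Points: 3, 7, 12, 21 (4 total).

7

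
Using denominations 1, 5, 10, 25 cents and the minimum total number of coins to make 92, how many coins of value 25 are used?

Greedy: take as many of the largest coin as possible, then repeat with the remainder.
92 = 3×25 + 1×10 + 1×5 + 2×1
Count of 25: 3

3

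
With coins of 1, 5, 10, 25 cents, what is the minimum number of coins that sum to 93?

8

Greedy: take as many of the largest coin as possible, then repeat with the remainder.
93 = 3×25 + 1×10 + 1×5 + 3×1
Total coins = 3 + 1 + 1 + 3 = 8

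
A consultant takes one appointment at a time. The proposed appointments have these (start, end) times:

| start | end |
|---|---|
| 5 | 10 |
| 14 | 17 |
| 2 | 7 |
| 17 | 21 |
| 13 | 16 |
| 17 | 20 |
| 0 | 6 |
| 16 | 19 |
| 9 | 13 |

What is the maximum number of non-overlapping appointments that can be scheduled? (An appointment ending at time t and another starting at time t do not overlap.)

4

Sorted by end: (0,6)  (2,7)  (5,10)  (9,13)  (13,16)  (14,17)  (16,19)  (17,20)  (17,21)
take (0,6); skip (5,10); take (9,13); take (13,16); take (16,19); skip (17,20).
Selected 4 appointments.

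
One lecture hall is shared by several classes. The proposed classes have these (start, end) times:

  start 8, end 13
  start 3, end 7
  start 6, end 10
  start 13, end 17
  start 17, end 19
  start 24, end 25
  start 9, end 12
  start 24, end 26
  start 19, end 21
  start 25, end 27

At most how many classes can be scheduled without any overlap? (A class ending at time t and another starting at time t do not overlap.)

7

By end time: (3,7), (6,10), (9,12), (8,13), (13,17), (17,19), (19,21), (24,25), (24,26), (25,27).
Pick (3,7); next start ≥ 7 → (9,12); next start ≥ 12 → (13,17); next start ≥ 17 → (17,19); next start ≥ 19 → (19,21); next start ≥ 21 → (24,25); next start ≥ 25 → (25,27).
Selected 7 classes.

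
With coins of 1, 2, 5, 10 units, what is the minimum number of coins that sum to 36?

36 − 3×10→6 − 1×5→1 − 1×1→0
Total coins = 3 + 1 + 1 = 5

5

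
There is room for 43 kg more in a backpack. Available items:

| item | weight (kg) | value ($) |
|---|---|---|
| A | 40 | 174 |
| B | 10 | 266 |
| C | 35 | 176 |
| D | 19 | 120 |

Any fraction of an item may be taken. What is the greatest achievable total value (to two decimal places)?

Greedy by value/weight ratio, highest first.
Order: B (266/10=26.60) > D (120/19=6.32) > C (176/35=5.03) > A (174/40=4.35)
Fill: take B (10 @ 266) → take D (19 @ 120) → take 14/35 of C → 70.40; 43/43 used.
Total value = 456.40

456.40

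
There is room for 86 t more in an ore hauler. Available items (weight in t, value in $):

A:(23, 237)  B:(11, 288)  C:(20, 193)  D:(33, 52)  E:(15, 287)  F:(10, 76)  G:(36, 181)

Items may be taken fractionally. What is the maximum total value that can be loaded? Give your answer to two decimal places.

1116.19

Greedy by value/weight ratio, highest first.
Ratios (sorted): B 26.18, E 19.13, A 10.30, C 9.65, F 7.60, G 5.03, D 1.58
take B (11 @ 288); take E (15 @ 287); take A (23 @ 237); take C (20 @ 193); take F (10 @ 76); take 7/36 of G → 35.19. Capacity used 86/86.
Total value = 1116.19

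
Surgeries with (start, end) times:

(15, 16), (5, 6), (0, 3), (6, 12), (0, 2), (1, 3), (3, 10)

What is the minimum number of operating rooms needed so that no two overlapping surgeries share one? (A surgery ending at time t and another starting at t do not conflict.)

3

The answer is the maximum number of intervals overlapping at any instant.
starts: [0, 0, 1, 3, 5, 6, 15]
ends:   [2, 3, 3, 6, 10, 12, 16]
s0→1 s0→2 s1→3  — peak 3.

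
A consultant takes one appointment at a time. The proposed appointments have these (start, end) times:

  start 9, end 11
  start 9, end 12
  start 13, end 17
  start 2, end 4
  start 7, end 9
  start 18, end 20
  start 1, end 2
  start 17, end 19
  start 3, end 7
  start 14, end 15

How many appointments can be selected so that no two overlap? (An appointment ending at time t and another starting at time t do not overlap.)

Greedy by earliest finish: after sorting by end time, pick each interval compatible with the last pick.
Sorted by end: (1,2)  (2,4)  (3,7)  (7,9)  (9,11)  (9,12)  (14,15)  (13,17)  (17,19)  (18,20)
take (1,2); take (2,4); take (7,9); take (9,11); take (14,15); take (17,19).
Selected 6 appointments.

6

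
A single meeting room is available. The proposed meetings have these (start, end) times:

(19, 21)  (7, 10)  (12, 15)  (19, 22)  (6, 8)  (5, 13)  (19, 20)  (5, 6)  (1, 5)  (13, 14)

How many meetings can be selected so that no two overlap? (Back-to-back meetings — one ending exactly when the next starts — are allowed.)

Order by finish time; keep every interval that doesn't clash with the previous kept one.
Sorted by end: (1,5)  (5,6)  (6,8)  (7,10)  (5,13)  (13,14)  (12,15)  (19,20)  (19,21)  (19,22)
take (1,5); take (5,6); take (6,8); skip (7,10); take (13,14); take (19,20).
Selected 5 meetings.

5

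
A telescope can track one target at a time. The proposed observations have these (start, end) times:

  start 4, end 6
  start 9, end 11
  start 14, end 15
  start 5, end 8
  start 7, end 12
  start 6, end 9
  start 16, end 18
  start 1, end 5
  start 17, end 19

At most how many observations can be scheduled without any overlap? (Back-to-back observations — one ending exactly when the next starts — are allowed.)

5

Sort by end time and greedily take each interval whose start is ≥ the last chosen end.
By end time: (1,5), (4,6), (5,8), (6,9), (9,11), (7,12), (14,15), (16,18), (17,19).
Pick (1,5); next start ≥ 5 → (5,8); next start ≥ 8 → (9,11); next start ≥ 11 → (14,15); next start ≥ 15 → (16,18).
Selected 5 observations.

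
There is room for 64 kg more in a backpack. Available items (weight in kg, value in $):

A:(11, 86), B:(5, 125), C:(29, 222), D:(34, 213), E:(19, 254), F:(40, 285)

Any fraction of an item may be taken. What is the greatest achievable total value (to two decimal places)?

687.00

Greedy by value/weight ratio, highest first.
Ratios (sorted): B 25.00, E 13.37, A 7.82, C 7.66, F 7.12, D 6.26
take B (5 @ 125); take E (19 @ 254); take A (11 @ 86); take C (29 @ 222). Capacity used 64/64.
Total value = 687.00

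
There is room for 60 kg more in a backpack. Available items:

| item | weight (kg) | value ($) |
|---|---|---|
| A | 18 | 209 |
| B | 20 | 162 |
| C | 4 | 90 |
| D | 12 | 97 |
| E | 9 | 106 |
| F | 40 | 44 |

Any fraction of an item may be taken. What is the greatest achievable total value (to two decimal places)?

Ratios (sorted): C 22.50, E 11.78, A 11.61, B 8.10, D 8.08, F 1.10
take C (4 @ 90); take E (9 @ 106); take A (18 @ 209); take B (20 @ 162); take 9/12 of D → 72.75. Capacity used 60/60.
Total value = 639.75

639.75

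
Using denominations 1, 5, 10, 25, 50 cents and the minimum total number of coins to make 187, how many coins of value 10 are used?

1

187 − 3×50→37 − 1×25→12 − 1×10→2 − 2×1→0
Count of 10: 1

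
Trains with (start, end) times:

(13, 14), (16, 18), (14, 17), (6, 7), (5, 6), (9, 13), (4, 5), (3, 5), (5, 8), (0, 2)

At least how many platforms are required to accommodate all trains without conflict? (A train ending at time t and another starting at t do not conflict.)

2

Count concurrent intervals with a sweep; the peak is the room count.
starts: [0, 3, 4, 5, 5, 6, 9, 13, 14, 16]
ends:   [2, 5, 5, 6, 7, 8, 13, 14, 17, 18]
s0→1 e2→0 s3→1 s4→2  — peak 2.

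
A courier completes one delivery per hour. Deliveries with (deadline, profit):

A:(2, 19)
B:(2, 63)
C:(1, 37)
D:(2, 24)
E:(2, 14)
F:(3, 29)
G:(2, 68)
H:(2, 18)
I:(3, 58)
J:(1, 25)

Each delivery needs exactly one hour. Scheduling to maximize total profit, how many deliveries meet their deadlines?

3

Sort by profit descending; place each in the latest free slot ≤ its deadline.
Profit order: G=68 B=63 I=58 C=37 F=29 J=25 D=24 A=19 H=18 E=14
Assign: G→slot 2, B→slot 1, I→slot 3, C skipped, F skipped, J skipped, D skipped, A skipped, H skipped, E skipped.
Slots: [1:B] [2:G] [3:I]
3 of 10 scheduled.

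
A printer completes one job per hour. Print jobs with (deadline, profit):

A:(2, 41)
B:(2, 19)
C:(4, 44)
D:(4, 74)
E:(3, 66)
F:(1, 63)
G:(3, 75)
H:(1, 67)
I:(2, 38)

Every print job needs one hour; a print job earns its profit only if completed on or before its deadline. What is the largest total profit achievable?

By profit: G(d3,75), D(d4,74), H(d1,67), E(d3,66), F(d1,63), C(d4,44), A(d2,41), I(d2,38), B(d2,19)
G→slot 3; D→slot 4; H→slot 1; E→slot 2; F skipped; C skipped; A skipped; I skipped; B skipped.
Profit = 67 + 66 + 75 + 74 = 282

282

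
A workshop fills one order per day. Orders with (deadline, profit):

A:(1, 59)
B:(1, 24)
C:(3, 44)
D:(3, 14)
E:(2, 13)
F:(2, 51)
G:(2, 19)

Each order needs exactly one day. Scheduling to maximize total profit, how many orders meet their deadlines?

Take jobs in profit order; each goes to the latest open slot no later than its deadline.
Profit order: A=59 F=51 C=44 B=24 G=19 D=14 E=13
Assign: A→slot 1, F→slot 2, C→slot 3, B skipped, G skipped, D skipped, E skipped.
Slots: [1:A] [2:F] [3:C]
3 of 7 scheduled.

3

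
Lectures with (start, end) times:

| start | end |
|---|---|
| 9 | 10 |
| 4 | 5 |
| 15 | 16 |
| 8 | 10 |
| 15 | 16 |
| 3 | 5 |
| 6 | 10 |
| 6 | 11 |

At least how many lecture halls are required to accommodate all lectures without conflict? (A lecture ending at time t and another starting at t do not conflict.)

Count concurrent intervals with a sweep; the peak is the room count.
Events (time:±→running): 3:+→1 4:+→2 5:-→1 5:-→0 6:+→1 6:+→2 8:+→3 9:+→4 … peak 4.

4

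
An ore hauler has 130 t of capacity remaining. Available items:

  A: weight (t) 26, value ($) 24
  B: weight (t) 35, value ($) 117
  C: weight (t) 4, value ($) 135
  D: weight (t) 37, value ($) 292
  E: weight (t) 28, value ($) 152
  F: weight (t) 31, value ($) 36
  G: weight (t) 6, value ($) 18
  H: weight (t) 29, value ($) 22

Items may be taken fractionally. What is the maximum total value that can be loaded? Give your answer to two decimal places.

737.23

Order: C (135/4=33.75) > D (292/37=7.89) > E (152/28=5.43) > B (117/35=3.34) > G (18/6=3.00) > F (36/31=1.16) > A (24/26=0.92) > H (22/29=0.76)
Fill: take C (4 @ 135) → take D (37 @ 292) → take E (28 @ 152) → take B (35 @ 117) → take G (6 @ 18) → take 20/31 of F → 23.23; 130/130 used.
Total value = 737.23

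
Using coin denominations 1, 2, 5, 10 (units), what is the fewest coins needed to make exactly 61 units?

7

61 = 6×10 + 1×1
Total coins = 6 + 1 = 7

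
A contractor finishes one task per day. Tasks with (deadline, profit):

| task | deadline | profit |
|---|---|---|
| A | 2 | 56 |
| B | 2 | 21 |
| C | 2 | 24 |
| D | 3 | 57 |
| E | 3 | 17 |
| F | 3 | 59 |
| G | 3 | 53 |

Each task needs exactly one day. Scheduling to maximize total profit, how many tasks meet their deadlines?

Sort by profit descending; place each in the latest free slot ≤ its deadline.
By profit: F(d3,59), D(d3,57), A(d2,56), G(d3,53), C(d2,24), B(d2,21), E(d3,17)
F→slot 3; D→slot 2; A→slot 1; G skipped; C skipped; B skipped; E skipped.
3 of 7 scheduled.

3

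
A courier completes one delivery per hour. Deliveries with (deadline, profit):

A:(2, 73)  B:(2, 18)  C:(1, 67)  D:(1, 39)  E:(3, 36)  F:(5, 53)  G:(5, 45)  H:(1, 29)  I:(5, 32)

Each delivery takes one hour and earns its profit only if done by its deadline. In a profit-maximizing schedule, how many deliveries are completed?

5

Sort by profit descending; place each in the latest free slot ≤ its deadline.
Profit order: A=73 C=67 F=53 G=45 D=39 E=36 I=32 H=29 B=18
Assign: A→slot 2, C→slot 1, F→slot 5, G→slot 4, D skipped, E→slot 3, I skipped, H skipped, B skipped.
Slots: [1:C] [2:A] [3:E] [4:G] [5:F]
5 of 9 scheduled.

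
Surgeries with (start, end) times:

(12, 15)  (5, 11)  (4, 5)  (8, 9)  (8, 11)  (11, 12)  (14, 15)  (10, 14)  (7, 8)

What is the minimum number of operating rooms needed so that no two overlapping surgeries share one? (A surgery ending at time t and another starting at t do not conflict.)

3

The answer is the maximum number of intervals overlapping at any instant.
starts: [4, 5, 7, 8, 8, 10, 11, 12, 14]
ends:   [5, 8, 9, 11, 11, 12, 14, 15, 15]
s4→1 e5→0 s5→1 s7→2 e8→1 s8→2 s8→3  — peak 3.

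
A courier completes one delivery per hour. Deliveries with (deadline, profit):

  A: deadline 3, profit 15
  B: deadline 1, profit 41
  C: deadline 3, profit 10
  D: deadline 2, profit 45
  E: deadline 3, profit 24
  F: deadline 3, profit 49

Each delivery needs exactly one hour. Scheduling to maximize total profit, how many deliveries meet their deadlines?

By profit: F(d3,49), D(d2,45), B(d1,41), E(d3,24), A(d3,15), C(d3,10)
F→slot 3; D→slot 2; B→slot 1; E skipped; A skipped; C skipped.
3 of 6 scheduled.

3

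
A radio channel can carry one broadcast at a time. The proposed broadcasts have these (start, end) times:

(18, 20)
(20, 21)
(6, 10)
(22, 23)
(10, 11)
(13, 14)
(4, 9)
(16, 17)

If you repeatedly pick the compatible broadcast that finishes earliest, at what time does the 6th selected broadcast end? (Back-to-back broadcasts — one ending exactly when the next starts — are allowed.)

Sorted by end: (4,9)  (6,10)  (10,11)  (13,14)  (16,17)  (18,20)  (20,21)  (22,23)
take (4,9); skip (6,10); take (10,11); take (13,14); take (16,17); take (18,20); take (20,21); take (22,23).
Selected: (4,9) (10,11) (13,14) (16,17) (18,20) (20,21) (22,23)

21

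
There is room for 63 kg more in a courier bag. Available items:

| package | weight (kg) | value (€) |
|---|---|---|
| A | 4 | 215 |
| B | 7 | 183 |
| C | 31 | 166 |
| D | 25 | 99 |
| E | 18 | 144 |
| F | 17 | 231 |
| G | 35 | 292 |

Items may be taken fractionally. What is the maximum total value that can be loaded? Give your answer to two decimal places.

Ratios (sorted): A 53.75, B 26.14, F 13.59, G 8.34, E 8.00, C 5.35, D 3.96
take A (4 @ 215); take B (7 @ 183); take F (17 @ 231); take G (35 @ 292). Capacity used 63/63.
Total value = 921.00

921.00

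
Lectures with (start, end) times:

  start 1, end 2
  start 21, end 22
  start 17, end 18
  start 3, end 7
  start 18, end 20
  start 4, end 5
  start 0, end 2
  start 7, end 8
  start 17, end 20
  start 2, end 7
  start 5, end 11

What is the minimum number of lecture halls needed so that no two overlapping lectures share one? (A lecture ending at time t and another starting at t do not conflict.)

3

Count concurrent intervals with a sweep; the peak is the room count.
Events (time:±→running): 0:+→1 1:+→2 2:-→1 2:-→0 2:+→1 3:+→2 4:+→3 … peak 3.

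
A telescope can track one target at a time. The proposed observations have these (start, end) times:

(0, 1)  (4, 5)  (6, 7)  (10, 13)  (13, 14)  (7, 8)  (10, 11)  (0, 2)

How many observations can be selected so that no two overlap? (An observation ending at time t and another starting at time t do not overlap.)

6

Greedy by earliest finish: after sorting by end time, pick each interval compatible with the last pick.
By end time: (0,1), (0,2), (4,5), (6,7), (7,8), (10,11), (10,13), (13,14).
Pick (0,1); next start ≥ 1 → (4,5); next start ≥ 5 → (6,7); next start ≥ 7 → (7,8); next start ≥ 8 → (10,11); next start ≥ 11 → (13,14).
Selected 6 observations.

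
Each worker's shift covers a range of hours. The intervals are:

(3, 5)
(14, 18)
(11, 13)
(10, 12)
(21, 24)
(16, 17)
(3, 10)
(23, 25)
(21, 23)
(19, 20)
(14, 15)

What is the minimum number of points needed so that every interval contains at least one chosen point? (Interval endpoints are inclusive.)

Process intervals by earliest right end; each time one isn't hit yet, stab at its right endpoint.
Sorted: [3,5] [3,10] [10,12] [11,13] [14,15] [16,17] [14,18] [19,20] [21,23] [21,24] [23,25]
{[3,5],[3,10]} hit by 5; {[10,12],[11,13]} hit by 12; {[14,15]} hit by 15; {[16,17],[14,18]} hit by 17; {[19,20]} hit by 20; {[21,23],[21,24],[23,25]} hit by 23.
Points: 5, 12, 15, 17, 20, 23 (6 total).

6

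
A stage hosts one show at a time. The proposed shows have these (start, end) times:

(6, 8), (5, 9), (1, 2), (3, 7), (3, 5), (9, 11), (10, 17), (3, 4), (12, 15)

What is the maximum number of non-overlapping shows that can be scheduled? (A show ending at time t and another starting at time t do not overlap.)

Sorted by end: (1,2)  (3,4)  (3,5)  (3,7)  (6,8)  (5,9)  (9,11)  (12,15)  (10,17)
take (1,2); take (3,4); take (6,8); take (9,11); take (12,15).
Selected 5 shows.

5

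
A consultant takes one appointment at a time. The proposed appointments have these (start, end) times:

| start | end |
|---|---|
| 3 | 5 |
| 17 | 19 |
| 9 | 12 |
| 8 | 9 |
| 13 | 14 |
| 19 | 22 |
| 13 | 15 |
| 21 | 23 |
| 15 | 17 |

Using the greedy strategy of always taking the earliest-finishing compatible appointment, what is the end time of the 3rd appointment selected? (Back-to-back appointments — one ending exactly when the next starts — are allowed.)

12

Sort by end time and greedily take each interval whose start is ≥ the last chosen end.
By end time: (3,5), (8,9), (9,12), (13,14), (13,15), (15,17), (17,19), (19,22), (21,23).
Pick (3,5); next start ≥ 5 → (8,9); next start ≥ 9 → (9,12); next start ≥ 12 → (13,14); next start ≥ 14 → (15,17); next start ≥ 17 → (17,19); next start ≥ 19 → (19,22).
Selected: (3,5) (8,9) (9,12) (13,14) (15,17) (17,19) (19,22)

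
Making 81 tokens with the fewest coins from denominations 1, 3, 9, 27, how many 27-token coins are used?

3

Use the largest denomination that fits, subtract, and repeat.
81 − 3×27→0
Count of 27: 3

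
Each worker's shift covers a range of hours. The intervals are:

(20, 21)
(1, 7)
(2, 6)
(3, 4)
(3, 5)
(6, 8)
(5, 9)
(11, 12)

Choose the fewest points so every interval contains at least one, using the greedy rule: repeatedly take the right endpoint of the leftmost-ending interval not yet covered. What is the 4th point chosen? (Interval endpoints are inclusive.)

21

Process intervals by earliest right end; each time one isn't hit yet, stab at its right endpoint.
Sorted: [3,4] [3,5] [2,6] [1,7] [6,8] [5,9] [11,12] [20,21]
{[3,4],[3,5],[2,6],[1,7]} hit by 4; {[6,8],[5,9]} hit by 8; {[11,12]} hit by 12; {[20,21]} hit by 21.
Points: 4, 8, 12, 21 (4 total).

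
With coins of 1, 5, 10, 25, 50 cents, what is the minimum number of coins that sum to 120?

4

Greedy: take as many of the largest coin as possible, then repeat with the remainder.
120 − 2×50→20 − 2×10→0
Total coins = 2 + 2 = 4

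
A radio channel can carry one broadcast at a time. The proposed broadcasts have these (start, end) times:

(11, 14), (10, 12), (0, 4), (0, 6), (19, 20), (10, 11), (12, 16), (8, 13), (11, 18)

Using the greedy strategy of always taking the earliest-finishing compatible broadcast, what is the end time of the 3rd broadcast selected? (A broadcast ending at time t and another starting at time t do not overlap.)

14

Order by finish time; keep every interval that doesn't clash with the previous kept one.
By end time: (0,4), (0,6), (10,11), (10,12), (8,13), (11,14), (12,16), (11,18), (19,20).
Pick (0,4); next start ≥ 4 → (10,11); next start ≥ 11 → (11,14); next start ≥ 14 → (19,20).
Selected: (0,4) (10,11) (11,14) (19,20)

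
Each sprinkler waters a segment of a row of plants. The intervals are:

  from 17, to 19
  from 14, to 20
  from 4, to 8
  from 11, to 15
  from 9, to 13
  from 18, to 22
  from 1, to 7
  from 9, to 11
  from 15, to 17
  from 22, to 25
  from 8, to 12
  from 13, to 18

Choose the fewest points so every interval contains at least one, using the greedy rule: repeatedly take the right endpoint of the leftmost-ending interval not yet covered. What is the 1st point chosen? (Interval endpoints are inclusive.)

7

Sorted: [1,7] [4,8] [9,11] [8,12] [9,13] [11,15] [15,17] [13,18] [17,19] [14,20] [18,22] [22,25]
{[1,7],[4,8]} hit by 7; {[9,11],[8,12],[9,13],[11,15]} hit by 11; {[15,17],[13,18],[17,19],[14,20]} hit by 17; {[18,22],[22,25]} hit by 22.
Points: 7, 11, 17, 22 (4 total).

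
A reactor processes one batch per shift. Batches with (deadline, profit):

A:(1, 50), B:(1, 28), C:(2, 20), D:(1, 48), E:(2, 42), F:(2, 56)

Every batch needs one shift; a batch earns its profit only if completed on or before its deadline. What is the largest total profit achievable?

Profit order: F=56 A=50 D=48 E=42 B=28 C=20
Assign: F→slot 2, A→slot 1, D skipped, E skipped, B skipped, C skipped.
Slots: [1:A] [2:F]
Profit = 50 + 56 = 106

106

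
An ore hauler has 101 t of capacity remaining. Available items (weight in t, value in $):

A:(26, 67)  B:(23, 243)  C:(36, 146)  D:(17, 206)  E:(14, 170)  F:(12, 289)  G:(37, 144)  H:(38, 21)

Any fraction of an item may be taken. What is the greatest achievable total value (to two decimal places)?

1049.94

Ratios (sorted): F 24.08, E 12.14, D 12.12, B 10.57, C 4.06, G 3.89, A 2.58, H 0.55
take F (12 @ 289); take E (14 @ 170); take D (17 @ 206); take B (23 @ 243); take 35/36 of C → 141.94. Capacity used 101/101.
Total value = 1049.94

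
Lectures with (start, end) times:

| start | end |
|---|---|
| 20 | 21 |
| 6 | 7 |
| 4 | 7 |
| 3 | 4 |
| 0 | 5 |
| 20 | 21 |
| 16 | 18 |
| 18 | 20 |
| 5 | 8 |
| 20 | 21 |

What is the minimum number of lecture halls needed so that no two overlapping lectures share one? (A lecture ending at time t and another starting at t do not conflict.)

The answer is the maximum number of intervals overlapping at any instant.
Events (time:±→running): 0:+→1 3:+→2 4:-→1 4:+→2 5:-→1 5:+→2 6:+→3 … peak 3.

3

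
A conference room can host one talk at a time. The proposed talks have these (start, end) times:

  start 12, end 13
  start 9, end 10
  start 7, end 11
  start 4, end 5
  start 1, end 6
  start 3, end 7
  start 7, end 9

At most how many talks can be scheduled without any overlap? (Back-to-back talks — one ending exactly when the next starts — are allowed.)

4

Sorted by end: (4,5)  (1,6)  (3,7)  (7,9)  (9,10)  (7,11)  (12,13)
take (4,5); take (7,9); take (9,10); take (12,13).
Selected 4 talks.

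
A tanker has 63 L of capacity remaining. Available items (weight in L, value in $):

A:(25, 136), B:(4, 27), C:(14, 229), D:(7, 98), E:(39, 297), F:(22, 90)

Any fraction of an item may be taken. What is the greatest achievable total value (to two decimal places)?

Greedy by value/weight ratio, highest first.
Order: C (229/14=16.36) > D (98/7=14.00) > E (297/39=7.62) > B (27/4=6.75) > A (136/25=5.44) > F (90/22=4.09)
Fill: take C (14 @ 229) → take D (7 @ 98) → take E (39 @ 297) → take 3/4 of B → 20.25; 63/63 used.
Total value = 644.25

644.25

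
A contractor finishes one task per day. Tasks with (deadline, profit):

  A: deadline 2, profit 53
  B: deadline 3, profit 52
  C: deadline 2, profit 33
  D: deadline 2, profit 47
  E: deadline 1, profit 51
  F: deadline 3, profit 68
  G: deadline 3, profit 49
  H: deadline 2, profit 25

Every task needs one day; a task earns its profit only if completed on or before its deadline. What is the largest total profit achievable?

173

By profit: F(d3,68), A(d2,53), B(d3,52), E(d1,51), G(d3,49), D(d2,47), C(d2,33), H(d2,25)
F→slot 3; A→slot 2; B→slot 1; E skipped; G skipped; D skipped; C skipped; H skipped.
Profit = 52 + 53 + 68 = 173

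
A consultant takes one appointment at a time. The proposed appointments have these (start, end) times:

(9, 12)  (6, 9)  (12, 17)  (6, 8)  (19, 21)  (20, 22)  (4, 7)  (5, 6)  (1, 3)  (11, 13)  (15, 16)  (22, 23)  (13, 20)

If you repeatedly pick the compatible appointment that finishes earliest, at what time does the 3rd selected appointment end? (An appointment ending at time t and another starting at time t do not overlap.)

8

Order by finish time; keep every interval that doesn't clash with the previous kept one.
Sorted by end: (1,3)  (5,6)  (4,7)  (6,8)  (6,9)  (9,12)  (11,13)  (15,16)  (12,17)  (13,20)  (19,21)  (20,22)  (22,23)
take (1,3); take (5,6); take (6,8); skip (6,9); take (9,12); skip (11,13); take (15,16); skip (12,17); skip (13,20); take (19,21); skip (20,22); take (22,23).
Selected: (1,3) (5,6) (6,8) (9,12) (15,16) (19,21) (22,23)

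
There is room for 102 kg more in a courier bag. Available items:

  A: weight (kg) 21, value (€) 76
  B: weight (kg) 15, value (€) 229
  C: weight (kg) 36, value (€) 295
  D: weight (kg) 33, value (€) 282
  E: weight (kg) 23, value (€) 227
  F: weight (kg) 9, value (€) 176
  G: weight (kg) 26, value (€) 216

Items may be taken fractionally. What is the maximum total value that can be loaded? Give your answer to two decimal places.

Sort by value per unit weight and fill in that order.
Ratios (sorted): F 19.56, B 15.27, E 9.87, D 8.55, G 8.31, C 8.19, A 3.62
take F (9 @ 176); take B (15 @ 229); take E (23 @ 227); take D (33 @ 282); take 22/26 of G → 182.77. Capacity used 102/102.
Total value = 1096.77

1096.77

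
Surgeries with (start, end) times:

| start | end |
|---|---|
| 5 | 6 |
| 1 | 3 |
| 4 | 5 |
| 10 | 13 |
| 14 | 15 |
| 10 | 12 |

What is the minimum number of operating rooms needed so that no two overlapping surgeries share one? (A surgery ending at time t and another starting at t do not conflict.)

2

Count concurrent intervals with a sweep; the peak is the room count.
Events (time:±→running): 1:+→1 3:-→0 4:+→1 5:-→0 5:+→1 6:-→0 10:+→1 10:+→2 … peak 2.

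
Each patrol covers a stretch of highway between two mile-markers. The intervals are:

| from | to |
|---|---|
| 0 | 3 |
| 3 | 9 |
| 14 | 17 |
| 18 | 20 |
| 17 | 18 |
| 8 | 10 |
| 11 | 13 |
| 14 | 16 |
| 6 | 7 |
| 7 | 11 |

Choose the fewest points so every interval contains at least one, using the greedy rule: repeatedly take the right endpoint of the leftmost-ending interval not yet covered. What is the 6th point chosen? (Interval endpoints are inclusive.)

18

Sorted: [0,3] [6,7] [3,9] [8,10] [7,11] [11,13] [14,16] [14,17] [17,18] [18,20]
{[0,3]} hit by 3; {[6,7],[3,9]} hit by 7; {[8,10],[7,11]} hit by 10; {[11,13]} hit by 13; {[14,16],[14,17]} hit by 16; {[17,18],[18,20]} hit by 18.
Points: 3, 7, 10, 13, 16, 18 (6 total).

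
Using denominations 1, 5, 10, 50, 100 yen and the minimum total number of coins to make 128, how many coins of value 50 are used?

0

Use the largest denomination that fits, subtract, and repeat.
128 = 1×100 + 2×10 + 1×5 + 3×1
Count of 50: 0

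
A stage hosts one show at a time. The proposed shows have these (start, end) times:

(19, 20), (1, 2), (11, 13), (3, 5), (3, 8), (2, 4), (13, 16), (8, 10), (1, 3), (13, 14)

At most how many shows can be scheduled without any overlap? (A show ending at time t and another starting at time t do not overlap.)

Greedy by earliest finish: after sorting by end time, pick each interval compatible with the last pick.
Sorted by end: (1,2)  (1,3)  (2,4)  (3,5)  (3,8)  (8,10)  (11,13)  (13,14)  (13,16)  (19,20)
take (1,2); skip (1,3); take (2,4); skip (3,5); skip (3,8); take (8,10); take (11,13); take (13,14); take (19,20).
Selected 6 shows.

6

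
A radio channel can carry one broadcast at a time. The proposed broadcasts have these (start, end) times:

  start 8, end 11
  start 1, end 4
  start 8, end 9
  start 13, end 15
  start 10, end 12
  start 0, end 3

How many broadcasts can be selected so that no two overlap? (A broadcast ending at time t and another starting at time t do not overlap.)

By end time: (0,3), (1,4), (8,9), (8,11), (10,12), (13,15).
Pick (0,3); next start ≥ 3 → (8,9); next start ≥ 9 → (10,12); next start ≥ 12 → (13,15).
Selected 4 broadcasts.

4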